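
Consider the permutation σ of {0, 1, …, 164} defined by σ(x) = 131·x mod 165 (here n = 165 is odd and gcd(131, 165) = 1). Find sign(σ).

Orbit of 131 under x↦131x: [131, 1]… (length divides ord_165(131)).
Cycle lengths of π_131 on ℤ/165ℤ: [2, 2, 2, 2, 2, 2, 2, 2, 2, 2, 2, 2, 2, 2, 2, 2, 2, 2, 2, 2, 2, 2, 2, 2, 2, 2, 2, 2, 2, 2, 2, 2, 2, 2, 2, 2, 2, 2, 2, 2, 2, 2, 2, 2, 2, 2, 2, 2, 2, 2, 2, 2, 2, 2, 2, 2, 2, 2, 2, 2, 2, 2, 2, 2, 2, 2, 2, 2, 2, 2, 2, 2, 2, 2, 2, 2, 2, 2, 2, 2, 1, 1, 1, 1, 1]; 85 cycles in total.
85 cycles on 165: each ℓ→(−1)^(ℓ−1), product (−1)^80 = +1.
(131|165)_J = +1 (Zolotarev's lemma cross-check).

+1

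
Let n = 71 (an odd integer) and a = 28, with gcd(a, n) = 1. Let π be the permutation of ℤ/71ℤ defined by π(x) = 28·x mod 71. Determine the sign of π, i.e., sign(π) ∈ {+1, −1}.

-1

Orbit of 21 under x↦28x: [21, 20, 63, 60, 47, 38, 70]… (length divides ord_71(28)).
The orbit structure of x ↦ 28x mod 71: 2 orbits of sizes [70, 1].
With 2 cycles on 71 points, sign = (−1)^{71−2} = -1.
The Jacobi symbol (28|71) = -1 (Zolotarev) agrees.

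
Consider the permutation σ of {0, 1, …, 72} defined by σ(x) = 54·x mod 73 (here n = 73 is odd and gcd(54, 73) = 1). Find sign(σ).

+1

Trace 48: π^k(48) = [48, 37, 27, 71, 38, 8, 67] for k=0..6.
Decompose π into cycles: lengths [36, 36, 1] (3 cycles, including the fixed point 0).
n − c = 73 − 3 = 70; sign = (−1)^70 = +1.
Via Zolotarev, sign(π_{54}) = (54|73) = +1.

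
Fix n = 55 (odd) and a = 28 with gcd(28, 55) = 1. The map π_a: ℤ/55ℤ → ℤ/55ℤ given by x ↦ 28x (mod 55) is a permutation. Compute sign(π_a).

Orbit of 17 under x↦28x: [17, 36, 18, 9, 32, 16, 8]… (length divides ord_55(28)).
π_28 has 5 disjoint cycles with lengths [20, 20, 10, 4, 1] on {0,…,54}.
sign(π) = (−1)^{n − #cycles} = (−1)^{55−5} = (−1)^50 = +1.
Check: (28/55) = +1 by Zolotarev.

+1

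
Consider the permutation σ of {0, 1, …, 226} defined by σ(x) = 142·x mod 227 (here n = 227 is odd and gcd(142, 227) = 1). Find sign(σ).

Start at x=39: 39 → 90 → 68 → 122 → 72 → 9 → 143 → … (one orbit).
π_142 has 2 disjoint cycles with lengths [226, 1] on {0,…,226}.
n − c = 227 − 2 = 225; sign = (−1)^225 = -1.

-1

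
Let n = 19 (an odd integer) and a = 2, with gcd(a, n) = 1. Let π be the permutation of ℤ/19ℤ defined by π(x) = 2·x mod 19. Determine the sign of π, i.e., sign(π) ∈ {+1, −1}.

-1

Start at x=6: 6 → 12 → 5 → 10 → 1 → 2 → 4 → … (one orbit).
The orbit structure of x ↦ 2x mod 19: 2 orbits of sizes [18, 1].
sign(π) = (−1)^{n − #cycles} = (−1)^{19−2} = (−1)^17 = -1.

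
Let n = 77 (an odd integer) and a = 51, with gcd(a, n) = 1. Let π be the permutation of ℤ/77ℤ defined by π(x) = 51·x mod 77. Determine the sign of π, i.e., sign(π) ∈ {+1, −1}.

Start at x=9: 9 → 74 → 1 → 51 → 60 → 57 → 58 → … (one orbit).
Cycle type of π: 30×2 + 10 + 3×2 + 1; total 6 cycles.
sign(π) = (−1)^{n − #cycles} = (−1)^{77−6} = (−1)^71 = -1.

-1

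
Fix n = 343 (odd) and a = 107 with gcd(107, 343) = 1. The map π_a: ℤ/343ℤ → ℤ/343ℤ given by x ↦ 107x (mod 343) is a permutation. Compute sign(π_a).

+1

Start at x=106: 106 → 23 → 60 → 246 → 254 → 81 → 92 → … (one orbit).
The orbit structure of x ↦ 107x mod 343: 7 orbits of sizes [147, 147, 21, 21, 3, 3, 1].
Σ(ℓ_i−1) = 343−7 = 336; sign = (−1)^336 = +1.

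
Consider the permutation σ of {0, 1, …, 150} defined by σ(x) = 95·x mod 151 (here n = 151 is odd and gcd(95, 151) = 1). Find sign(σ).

Start at x=1: 1 → 95 → 116 → 148 → 17 → 105 → 9 → … (one orbit).
π_95 has 3 disjoint cycles with lengths [75, 75, 1] on {0,…,150}.
Σ(ℓ_i−1) = 151−3 = 148; sign = (−1)^148 = +1.
Via Zolotarev, sign(π_{95}) = (95|151) = +1.

+1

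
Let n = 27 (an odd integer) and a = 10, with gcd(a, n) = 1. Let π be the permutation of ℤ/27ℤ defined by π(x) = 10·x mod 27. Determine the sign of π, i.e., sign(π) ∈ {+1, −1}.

Orbit of 19 under x↦10x: [19, 1, 10]… (length divides ord_27(10)).
Cycle lengths of π_10 on ℤ/27ℤ: [3, 3, 3, 3, 3, 3, 1, 1, 1, 1, 1, 1, 1, 1, 1]; 15 cycles in total.
27 − 15 = 12 transpositions; sign(π) = (−1)^12 = +1.

+1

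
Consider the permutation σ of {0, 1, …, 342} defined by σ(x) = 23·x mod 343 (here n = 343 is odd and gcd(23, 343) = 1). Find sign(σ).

+1

Orbit of 289 under x↦23x: [289, 130, 246, 170, 137, 64, 100]… (length divides ord_343(23)).
Cycle type of π: 147×2 + 21×2 + 3×2 + 1; total 7 cycles.
sign(π) = (−1)^{n − #cycles} = (−1)^{343−7} = (−1)^336 = +1.
Zolotarev: (23|343) = +1, matching the cycle-count sign.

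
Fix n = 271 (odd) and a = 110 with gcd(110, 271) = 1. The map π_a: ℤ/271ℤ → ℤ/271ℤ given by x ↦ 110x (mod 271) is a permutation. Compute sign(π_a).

+1

Trace 129: π^k(129) = [129, 98, 211, 175, 9, 177, 229] for k=0..6.
Cycle type of π: 135×2 + 1; total 3 cycles.
271 − 3 = 268 transpositions; sign(π) = (−1)^268 = +1.
Check: (110/271) = +1 by Zolotarev.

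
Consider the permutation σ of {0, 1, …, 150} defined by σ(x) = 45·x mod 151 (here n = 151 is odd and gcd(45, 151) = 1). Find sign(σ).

+1

Orbit of 42 under x↦45x: [42, 78, 37, 4, 29, 97, 137]… (length divides ord_151(45)).
3 cycles of lengths [75, 75, 1].
With 3 cycles on 151 points, sign = (−1)^{151−3} = +1.
The Jacobi symbol (45|151) = +1 (Zolotarev) agrees.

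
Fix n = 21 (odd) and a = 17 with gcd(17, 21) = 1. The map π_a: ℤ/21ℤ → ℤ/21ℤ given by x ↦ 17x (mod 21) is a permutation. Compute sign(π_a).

+1

Trace 20: π^k(20) = [20, 4, 5, 1, 17, 16] for k=0..5.
Decompose π into cycles: lengths [6, 6, 6, 2, 1] (5 cycles, including the fixed point 0).
sign(π) = (−1)^{n − #cycles} = (−1)^{21−5} = (−1)^16 = +1.
Via Zolotarev, sign(π_{17}) = (17|21) = +1.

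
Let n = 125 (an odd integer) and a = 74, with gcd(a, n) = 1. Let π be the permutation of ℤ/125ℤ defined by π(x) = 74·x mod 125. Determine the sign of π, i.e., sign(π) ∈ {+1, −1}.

Trace 1: π^k(1) = [1, 74, 101, 99, 76, 124, 51] for k=0..6.
Cycle type of π: 10×10 + 2×12 + 1; total 23 cycles.
With 23 cycles on 125 points, sign = (−1)^{125−23} = +1.
Via Zolotarev, sign(π_{74}) = (74|125) = +1.

+1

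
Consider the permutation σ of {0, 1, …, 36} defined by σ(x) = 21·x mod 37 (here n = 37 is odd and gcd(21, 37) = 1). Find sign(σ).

Trace 3: π^k(3) = [3, 26, 28, 33, 27, 12, 30] for k=0..6.
Decompose π into cycles: lengths [18, 18, 1] (3 cycles, including the fixed point 0).
37 − 3 = 34 transpositions; sign(π) = (−1)^34 = +1.

+1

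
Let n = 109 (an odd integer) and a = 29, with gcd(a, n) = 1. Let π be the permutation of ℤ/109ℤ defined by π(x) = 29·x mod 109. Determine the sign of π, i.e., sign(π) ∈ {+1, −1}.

Start at x=71: 71 → 97 → 88 → 45 → 106 → 22 → 93 → … (one orbit).
Decompose π into cycles: lengths [54, 54, 1] (3 cycles, including the fixed point 0).
With 3 cycles on 109 points, sign = (−1)^{109−3} = +1.
Check: (29/109) = +1 by Zolotarev.

+1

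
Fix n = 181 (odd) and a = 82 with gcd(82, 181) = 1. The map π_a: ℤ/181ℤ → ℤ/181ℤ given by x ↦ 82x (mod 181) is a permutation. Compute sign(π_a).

+1

Trace 42: π^k(42) = [42, 5, 48, 135, 29, 25, 59] for k=0..6.
Cycle type of π: 15×12 + 1; total 13 cycles.
181 − 13 = 168 transpositions; sign(π) = (−1)^168 = +1.
Via Zolotarev, sign(π_{82}) = (82|181) = +1.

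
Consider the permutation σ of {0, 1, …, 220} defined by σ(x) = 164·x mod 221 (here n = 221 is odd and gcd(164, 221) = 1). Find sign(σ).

+1

Start at x=118: 118 → 125 → 168 → 148 → 183 → 177 → 77 → … (one orbit).
Decompose π into cycles: lengths [16, 16, 16, 16, 16, 16, 16, 16, 16, 16, 16, 16, 16, 4, 4, 4, 1] (17 cycles, including the fixed point 0).
Σ(ℓ_i−1) = 221−17 = 204; sign = (−1)^204 = +1.
(164|221)_J = +1 (Zolotarev's lemma cross-check).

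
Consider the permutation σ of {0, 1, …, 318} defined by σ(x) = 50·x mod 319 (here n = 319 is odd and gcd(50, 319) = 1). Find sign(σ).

Trace 312: π^k(312) = [312, 288, 45, 17, 212, 73, 141] for k=0..6.
5 cycles of lengths [140, 140, 28, 10, 1].
319 − 5 = 314 transpositions; sign(π) = (−1)^314 = +1.

+1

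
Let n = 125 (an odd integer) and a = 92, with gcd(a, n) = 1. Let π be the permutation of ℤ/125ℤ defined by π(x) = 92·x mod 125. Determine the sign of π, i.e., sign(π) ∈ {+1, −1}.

Orbit of 99 under x↦92x: [99, 108, 61, 112, 54, 93, 56]… (length divides ord_125(92)).
4 cycles of lengths [100, 20, 4, 1].
125 − 4 = 121 transpositions; sign(π) = (−1)^121 = -1.
Zolotarev: (92|125) = -1, matching the cycle-count sign.

-1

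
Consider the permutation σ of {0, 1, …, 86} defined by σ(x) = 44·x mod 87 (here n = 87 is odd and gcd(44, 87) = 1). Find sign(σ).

Start at x=82: 82 → 41 → 64 → 32 → 16 → 8 → 4 → … (one orbit).
Cycle type of π: 28×3 + 2 + 1; total 5 cycles.
Σ(ℓ_i−1) = 87−5 = 82; sign = (−1)^82 = +1.
Via Zolotarev, sign(π_{44}) = (44|87) = +1.

+1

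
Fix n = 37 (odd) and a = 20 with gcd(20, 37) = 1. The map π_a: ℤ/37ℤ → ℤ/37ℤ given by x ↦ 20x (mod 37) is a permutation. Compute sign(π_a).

Trace 21: π^k(21) = [21, 13, 1, 20, 30, 8, 12] for k=0..6.
The orbit structure of x ↦ 20x mod 37: 2 orbits of sizes [36, 1].
37 − 2 = 35 transpositions; sign(π) = (−1)^35 = -1.
Check: (20/37) = -1 by Zolotarev.

-1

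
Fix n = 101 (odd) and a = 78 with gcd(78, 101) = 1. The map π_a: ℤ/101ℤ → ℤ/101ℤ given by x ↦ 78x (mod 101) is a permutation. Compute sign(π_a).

Start at x=56: 56 → 25 → 31 → 95 → 37 → 58 → 80 → … (one orbit).
The orbit structure of x ↦ 78x mod 101: 5 orbits of sizes [25, 25, 25, 25, 1].
sign(π) = (−1)^{n − #cycles} = (−1)^{101−5} = (−1)^96 = +1.
Via Zolotarev, sign(π_{78}) = (78|101) = +1.

+1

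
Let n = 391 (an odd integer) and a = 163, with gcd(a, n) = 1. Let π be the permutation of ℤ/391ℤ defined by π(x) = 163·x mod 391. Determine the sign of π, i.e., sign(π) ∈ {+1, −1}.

Trace 371: π^k(371) = [371, 259, 380, 162, 209, 50, 330] for k=0..6.
π_163 has 6 disjoint cycles with lengths [176, 176, 16, 11, 11, 1] on {0,…,390}.
6 cycles on 391: each ℓ→(−1)^(ℓ−1), product (−1)^385 = -1.
The Jacobi symbol (163|391) = -1 (Zolotarev) agrees.

-1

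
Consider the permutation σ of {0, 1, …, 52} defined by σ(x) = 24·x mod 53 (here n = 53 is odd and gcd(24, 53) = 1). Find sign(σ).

+1

Start at x=28: 28 → 36 → 16 → 13 → 47 → 15 → 42 → … (one orbit).
Cycle lengths of π_24 on ℤ/53ℤ: [13, 13, 13, 13, 1]; 5 cycles in total.
5 cycles on 53: each ℓ→(−1)^(ℓ−1), product (−1)^48 = +1.
Via Zolotarev, sign(π_{24}) = (24|53) = +1.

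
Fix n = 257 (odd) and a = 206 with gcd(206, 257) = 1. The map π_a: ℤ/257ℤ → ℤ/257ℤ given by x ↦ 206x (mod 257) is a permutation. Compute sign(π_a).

Trace 151: π^k(151) = [151, 9, 55, 22, 163, 168, 170] for k=0..6.
2 cycles of lengths [256, 1].
Σ(ℓ_i−1) = 257−2 = 255; sign = (−1)^255 = -1.
Via Zolotarev, sign(π_{206}) = (206|257) = -1.

-1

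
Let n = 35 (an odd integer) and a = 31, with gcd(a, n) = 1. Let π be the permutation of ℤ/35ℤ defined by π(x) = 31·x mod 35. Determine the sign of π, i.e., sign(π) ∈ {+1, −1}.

-1

Orbit of 26 under x↦31x: [26, 1, 31, 16, 6, 11]… (length divides ord_35(31)).
π_31 has 10 disjoint cycles with lengths [6, 6, 6, 6, 6, 1, 1, 1, 1, 1] on {0,…,34}.
With 10 cycles on 35 points, sign = (−1)^{35−10} = -1.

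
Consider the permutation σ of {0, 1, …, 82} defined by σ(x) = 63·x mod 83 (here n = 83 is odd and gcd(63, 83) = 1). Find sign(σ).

+1

Start at x=26: 26 → 61 → 25 → 81 → 40 → 30 → 64 → … (one orbit).
Decompose π into cycles: lengths [41, 41, 1] (3 cycles, including the fixed point 0).
With 3 cycles on 83 points, sign = (−1)^{83−3} = +1.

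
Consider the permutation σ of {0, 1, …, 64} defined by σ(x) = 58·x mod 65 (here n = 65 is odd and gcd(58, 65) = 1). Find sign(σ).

+1

Trace 7: π^k(7) = [7, 16, 18, 4, 37, 1, 58] for k=0..6.
Cycle lengths of π_58 on ℤ/65ℤ: [12, 12, 12, 12, 12, 4, 1]; 7 cycles in total.
65 − 7 = 58 transpositions; sign(π) = (−1)^58 = +1.
(58|65)_J = +1 (Zolotarev's lemma cross-check).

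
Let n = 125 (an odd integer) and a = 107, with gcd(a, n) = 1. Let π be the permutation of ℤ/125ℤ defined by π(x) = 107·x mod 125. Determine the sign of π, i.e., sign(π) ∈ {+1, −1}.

Start at x=68: 68 → 26 → 32 → 49 → 118 → 1 → 107 → … (one orbit).
12 cycles of lengths [20, 20, 20, 20, 20, 4, 4, 4, 4, 4, 4, 1].
sign(π) = (−1)^{n − #cycles} = (−1)^{125−12} = (−1)^113 = -1.
Check: (107/125) = -1 by Zolotarev.

-1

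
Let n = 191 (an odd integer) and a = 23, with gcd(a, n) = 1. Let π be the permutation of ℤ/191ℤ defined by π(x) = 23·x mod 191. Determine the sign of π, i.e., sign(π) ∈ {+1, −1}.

+1

Orbit of 115 under x↦23x: [115, 162, 97, 130, 125, 10, 39]… (length divides ord_191(23)).
Cycle type of π: 95×2 + 1; total 3 cycles.
n − c = 191 − 3 = 188; sign = (−1)^188 = +1.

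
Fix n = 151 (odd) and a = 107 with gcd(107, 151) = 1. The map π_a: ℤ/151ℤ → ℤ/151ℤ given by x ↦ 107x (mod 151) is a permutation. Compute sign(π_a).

-1

Trace 53: π^k(53) = [53, 84, 79, 148, 132, 81, 60] for k=0..6.
Cycle lengths of π_107 on ℤ/151ℤ: [50, 50, 50, 1]; 4 cycles in total.
With 4 cycles on 151 points, sign = (−1)^{151−4} = -1.
The Jacobi symbol (107|151) = -1 (Zolotarev) agrees.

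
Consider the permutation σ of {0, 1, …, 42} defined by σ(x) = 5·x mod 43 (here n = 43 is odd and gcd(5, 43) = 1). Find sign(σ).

-1

Orbit of 25 under x↦5x: [25, 39, 23, 29, 16, 37, 13]… (length divides ord_43(5)).
The orbit structure of x ↦ 5x mod 43: 2 orbits of sizes [42, 1].
Σ(ℓ_i−1) = 43−2 = 41; sign = (−1)^41 = -1.
The Jacobi symbol (5|43) = -1 (Zolotarev) agrees.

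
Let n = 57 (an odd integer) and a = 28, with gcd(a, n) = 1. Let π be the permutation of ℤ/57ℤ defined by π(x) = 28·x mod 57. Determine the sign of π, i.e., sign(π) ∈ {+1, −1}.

+1

Trace 4: π^k(4) = [4, 55, 1, 28, 43, 7, 25] for k=0..6.
9 cycles of lengths [9, 9, 9, 9, 9, 9, 1, 1, 1].
9 cycles on 57: each ℓ→(−1)^(ℓ−1), product (−1)^48 = +1.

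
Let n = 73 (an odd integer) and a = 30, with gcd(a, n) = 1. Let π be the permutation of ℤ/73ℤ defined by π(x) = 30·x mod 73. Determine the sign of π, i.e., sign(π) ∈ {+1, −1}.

-1

Trace 21: π^k(21) = [21, 46, 66, 9, 51, 70, 56] for k=0..6.
Cycle type of π: 24×3 + 1; total 4 cycles.
Σ(ℓ_i−1) = 73−4 = 69; sign = (−1)^69 = -1.
Zolotarev: (30|73) = -1, matching the cycle-count sign.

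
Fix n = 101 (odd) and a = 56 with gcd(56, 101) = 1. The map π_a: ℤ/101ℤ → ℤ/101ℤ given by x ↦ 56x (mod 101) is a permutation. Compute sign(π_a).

+1

Trace 92: π^k(92) = [92, 1, 56, 5, 78, 25, 87] for k=0..6.
π_56 has 5 disjoint cycles with lengths [25, 25, 25, 25, 1] on {0,…,100}.
5 cycles on 101: each ℓ→(−1)^(ℓ−1), product (−1)^96 = +1.
Via Zolotarev, sign(π_{56}) = (56|101) = +1.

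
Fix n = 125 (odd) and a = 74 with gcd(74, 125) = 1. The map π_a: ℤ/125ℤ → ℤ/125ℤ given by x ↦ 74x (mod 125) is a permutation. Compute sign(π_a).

+1

Start at x=49: 49 → 1 → 74 → 101 → 99 → 76 → 124 → … (one orbit).
23 cycles of lengths [10, 10, 10, 10, 10, 10, 10, 10, 10, 10, 2, 2, 2, 2, 2, 2, 2, 2, 2, 2, 2, 2, 1].
125 − 23 = 102 transpositions; sign(π) = (−1)^102 = +1.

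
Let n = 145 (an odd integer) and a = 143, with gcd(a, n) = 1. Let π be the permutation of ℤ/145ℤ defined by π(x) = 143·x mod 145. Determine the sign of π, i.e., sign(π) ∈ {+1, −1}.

+1

Orbit of 17 under x↦143x: [17, 111, 68, 9, 127, 36, 73]… (length divides ord_145(143)).
π_143 has 7 disjoint cycles with lengths [28, 28, 28, 28, 28, 4, 1] on {0,…,144}.
n − c = 145 − 7 = 138; sign = (−1)^138 = +1.
Check: (143/145) = +1 by Zolotarev.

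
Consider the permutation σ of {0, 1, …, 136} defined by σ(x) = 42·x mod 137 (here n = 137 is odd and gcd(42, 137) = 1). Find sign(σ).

Orbit of 39 under x↦42x: [39, 131, 22, 102, 37, 47, 56]… (length divides ord_137(42)).
Decompose π into cycles: lengths [136, 1] (2 cycles, including the fixed point 0).
n − c = 137 − 2 = 135; sign = (−1)^135 = -1.

-1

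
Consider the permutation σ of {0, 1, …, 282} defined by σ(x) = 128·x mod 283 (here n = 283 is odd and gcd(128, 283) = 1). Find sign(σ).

Orbit of 2 under x↦128x: [2, 256, 223, 244, 102, 38, 53]… (length divides ord_283(128)).
π_128 has 4 disjoint cycles with lengths [94, 94, 94, 1] on {0,…,282}.
sign(π) = (−1)^{n − #cycles} = (−1)^{283−4} = (−1)^279 = -1.
Zolotarev: (128|283) = -1, matching the cycle-count sign.

-1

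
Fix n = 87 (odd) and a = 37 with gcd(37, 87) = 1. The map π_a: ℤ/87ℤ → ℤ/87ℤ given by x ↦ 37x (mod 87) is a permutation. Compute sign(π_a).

Trace 82: π^k(82) = [82, 76, 28, 79, 52, 10, 22] for k=0..6.
The orbit structure of x ↦ 37x mod 87: 6 orbits of sizes [28, 28, 28, 1, 1, 1].
n − c = 87 − 6 = 81; sign = (−1)^81 = -1.

-1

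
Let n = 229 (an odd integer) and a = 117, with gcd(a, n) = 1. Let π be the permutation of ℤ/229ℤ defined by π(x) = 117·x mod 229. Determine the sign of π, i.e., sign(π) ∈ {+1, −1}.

Start at x=144: 144 → 131 → 213 → 189 → 129 → 208 → 62 → … (one orbit).
The orbit structure of x ↦ 117x mod 229: 2 orbits of sizes [228, 1].
With 2 cycles on 229 points, sign = (−1)^{229−2} = -1.

-1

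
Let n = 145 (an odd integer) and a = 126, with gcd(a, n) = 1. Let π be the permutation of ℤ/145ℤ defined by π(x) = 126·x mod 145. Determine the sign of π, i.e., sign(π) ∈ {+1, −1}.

-1

Trace 96: π^k(96) = [96, 61, 1, 126, 71, 101, 111] for k=0..6.
Decompose π into cycles: lengths [28, 28, 28, 28, 28, 1, 1, 1, 1, 1] (10 cycles, including the fixed point 0).
With 10 cycles on 145 points, sign = (−1)^{145−10} = -1.
Via Zolotarev, sign(π_{126}) = (126|145) = -1.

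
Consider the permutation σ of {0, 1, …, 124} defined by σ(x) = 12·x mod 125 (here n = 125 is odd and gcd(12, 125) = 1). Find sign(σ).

Start at x=23: 23 → 26 → 62 → 119 → 53 → 11 → 7 → … (one orbit).
Cycle type of π: 100 + 20 + 4 + 1; total 4 cycles.
sign(π) = (−1)^{n − #cycles} = (−1)^{125−4} = (−1)^121 = -1.

-1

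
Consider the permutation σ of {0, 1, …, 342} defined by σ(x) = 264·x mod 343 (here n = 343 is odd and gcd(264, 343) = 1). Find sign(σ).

Start at x=19: 19 → 214 → 244 → 275 → 227 → 246 → 117 → … (one orbit).
16 cycles of lengths [42, 42, 42, 42, 42, 42, 42, 6, 6, 6, 6, 6, 6, 6, 6, 1].
With 16 cycles on 343 points, sign = (−1)^{343−16} = -1.
Via Zolotarev, sign(π_{264}) = (264|343) = -1.

-1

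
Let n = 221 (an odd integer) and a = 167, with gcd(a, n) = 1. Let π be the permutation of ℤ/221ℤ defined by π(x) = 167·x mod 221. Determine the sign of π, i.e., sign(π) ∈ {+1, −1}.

Start at x=41: 41 → 217 → 216 → 49 → 6 → 118 → 37 → … (one orbit).
π_167 has 7 disjoint cycles with lengths [48, 48, 48, 48, 16, 12, 1] on {0,…,220}.
With 7 cycles on 221 points, sign = (−1)^{221−7} = +1.

+1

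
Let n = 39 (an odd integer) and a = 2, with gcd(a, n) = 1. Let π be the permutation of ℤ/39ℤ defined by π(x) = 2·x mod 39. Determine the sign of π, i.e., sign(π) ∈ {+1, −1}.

+1

Trace 5: π^k(5) = [5, 10, 20, 1, 2, 4, 8] for k=0..6.
Cycle type of π: 12×3 + 2 + 1; total 5 cycles.
5 cycles on 39: each ℓ→(−1)^(ℓ−1), product (−1)^34 = +1.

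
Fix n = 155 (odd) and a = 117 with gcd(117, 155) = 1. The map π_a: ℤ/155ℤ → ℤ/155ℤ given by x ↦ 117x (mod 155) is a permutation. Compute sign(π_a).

Orbit of 66 under x↦117x: [66, 127, 134, 23, 56, 42, 109]… (length divides ord_155(117)).
The orbit structure of x ↦ 117x mod 155: 5 orbits of sizes [60, 60, 30, 4, 1].
Σ(ℓ_i−1) = 155−5 = 150; sign = (−1)^150 = +1.

+1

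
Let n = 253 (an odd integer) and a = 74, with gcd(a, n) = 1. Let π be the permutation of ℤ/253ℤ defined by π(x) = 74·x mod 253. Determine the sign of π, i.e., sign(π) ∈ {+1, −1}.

+1

Trace 70: π^k(70) = [70, 120, 25, 79, 27, 227, 100] for k=0..6.
5 cycles of lengths [110, 110, 22, 10, 1].
sign(π) = (−1)^{n − #cycles} = (−1)^{253−5} = (−1)^248 = +1.
Via Zolotarev, sign(π_{74}) = (74|253) = +1.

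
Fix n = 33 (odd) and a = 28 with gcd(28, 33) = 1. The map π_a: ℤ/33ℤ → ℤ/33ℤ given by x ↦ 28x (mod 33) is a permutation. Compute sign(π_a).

Start at x=13: 13 → 1 → 28 → 25 → 7 → 31 → 10 → … (one orbit).
Cycle lengths of π_28 on ℤ/33ℤ: [10, 10, 10, 1, 1, 1]; 6 cycles in total.
sign(π) = (−1)^{n − #cycles} = (−1)^{33−6} = (−1)^27 = -1.
The Jacobi symbol (28|33) = -1 (Zolotarev) agrees.

-1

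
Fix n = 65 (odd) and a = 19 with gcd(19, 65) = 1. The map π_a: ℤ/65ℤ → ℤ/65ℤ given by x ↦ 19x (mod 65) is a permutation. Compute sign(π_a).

Trace 44: π^k(44) = [44, 56, 24, 1, 19, 36, 34] for k=0..6.
Cycle lengths of π_19 on ℤ/65ℤ: [12, 12, 12, 12, 12, 2, 2, 1]; 8 cycles in total.
n − c = 65 − 8 = 57; sign = (−1)^57 = -1.

-1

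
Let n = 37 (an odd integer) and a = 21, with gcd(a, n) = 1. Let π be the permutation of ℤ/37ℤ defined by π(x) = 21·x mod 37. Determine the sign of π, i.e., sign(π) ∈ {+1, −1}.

+1

Start at x=34: 34 → 11 → 9 → 4 → 10 → 25 → 7 → … (one orbit).
π_21 has 3 disjoint cycles with lengths [18, 18, 1] on {0,…,36}.
With 3 cycles on 37 points, sign = (−1)^{37−3} = +1.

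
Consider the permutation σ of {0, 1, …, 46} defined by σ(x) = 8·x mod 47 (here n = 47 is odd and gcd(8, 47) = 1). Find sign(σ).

+1

Trace 37: π^k(37) = [37, 14, 18, 3, 24, 4, 32] for k=0..6.
Cycle lengths of π_8 on ℤ/47ℤ: [23, 23, 1]; 3 cycles in total.
47 − 3 = 44 transpositions; sign(π) = (−1)^44 = +1.
(8|47)_J = +1 (Zolotarev's lemma cross-check).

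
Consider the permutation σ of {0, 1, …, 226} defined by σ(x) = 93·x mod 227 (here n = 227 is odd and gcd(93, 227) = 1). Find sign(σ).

Start at x=185: 185 → 180 → 169 → 54 → 28 → 107 → 190 → … (one orbit).
π_93 has 2 disjoint cycles with lengths [226, 1] on {0,…,226}.
2 cycles on 227: each ℓ→(−1)^(ℓ−1), product (−1)^225 = -1.

-1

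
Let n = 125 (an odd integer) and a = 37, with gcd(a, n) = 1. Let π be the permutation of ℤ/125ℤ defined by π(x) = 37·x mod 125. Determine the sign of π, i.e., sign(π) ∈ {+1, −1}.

-1

Start at x=76: 76 → 62 → 44 → 3 → 111 → 107 → 84 → … (one orbit).
π_37 has 4 disjoint cycles with lengths [100, 20, 4, 1] on {0,…,124}.
125 − 4 = 121 transpositions; sign(π) = (−1)^121 = -1.
(37|125)_J = -1 (Zolotarev's lemma cross-check).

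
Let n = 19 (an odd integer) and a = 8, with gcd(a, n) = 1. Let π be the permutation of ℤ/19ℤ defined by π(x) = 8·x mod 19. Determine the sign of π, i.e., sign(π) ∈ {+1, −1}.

-1

Start at x=1: 1 → 8 → 7 → 18 → 11 → 12 → 1 (one orbit).
Cycle lengths of π_8 on ℤ/19ℤ: [6, 6, 6, 1]; 4 cycles in total.
n − c = 19 − 4 = 15; sign = (−1)^15 = -1.
The Jacobi symbol (8|19) = -1 (Zolotarev) agrees.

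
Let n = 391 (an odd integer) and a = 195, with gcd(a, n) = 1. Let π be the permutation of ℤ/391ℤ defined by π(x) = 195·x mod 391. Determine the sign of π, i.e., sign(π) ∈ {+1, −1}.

Orbit of 43 under x↦195x: [43, 174, 304, 239, 76, 353, 19]… (length divides ord_391(195)).
Cycle lengths of π_195 on ℤ/391ℤ: [88, 88, 88, 88, 22, 8, 8, 1]; 8 cycles in total.
sign(π) = (−1)^{n − #cycles} = (−1)^{391−8} = (−1)^383 = -1.

-1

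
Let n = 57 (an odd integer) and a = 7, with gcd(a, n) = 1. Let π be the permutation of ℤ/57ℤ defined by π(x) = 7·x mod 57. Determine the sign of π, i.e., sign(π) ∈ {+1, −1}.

+1

Orbit of 1 under x↦7x: [1, 7, 49]… (length divides ord_57(7)).
Cycle type of π: 3×18 + 1×3; total 21 cycles.
57 − 21 = 36 transpositions; sign(π) = (−1)^36 = +1.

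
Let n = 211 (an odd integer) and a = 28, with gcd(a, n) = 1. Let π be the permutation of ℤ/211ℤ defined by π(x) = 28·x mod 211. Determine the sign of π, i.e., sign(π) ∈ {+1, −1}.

-1

Start at x=87: 87 → 115 → 55 → 63 → 76 → 18 → 82 → … (one orbit).
4 cycles of lengths [70, 70, 70, 1].
n − c = 211 − 4 = 207; sign = (−1)^207 = -1.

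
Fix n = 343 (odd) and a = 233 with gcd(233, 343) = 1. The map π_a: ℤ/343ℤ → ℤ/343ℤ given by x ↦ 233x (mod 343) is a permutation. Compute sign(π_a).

Trace 310: π^k(310) = [310, 200, 295, 135, 242, 134, 9] for k=0..6.
Cycle type of π: 147×2 + 21×2 + 3×2 + 1; total 7 cycles.
343 − 7 = 336 transpositions; sign(π) = (−1)^336 = +1.
The Jacobi symbol (233|343) = +1 (Zolotarev) agrees.

+1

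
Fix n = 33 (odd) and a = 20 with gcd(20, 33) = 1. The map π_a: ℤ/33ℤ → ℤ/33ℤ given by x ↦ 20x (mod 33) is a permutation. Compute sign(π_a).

-1

Trace 5: π^k(5) = [5, 1, 20, 4, 14, 16, 23] for k=0..6.
Cycle lengths of π_20 on ℤ/33ℤ: [10, 10, 5, 5, 2, 1]; 6 cycles in total.
n − c = 33 − 6 = 27; sign = (−1)^27 = -1.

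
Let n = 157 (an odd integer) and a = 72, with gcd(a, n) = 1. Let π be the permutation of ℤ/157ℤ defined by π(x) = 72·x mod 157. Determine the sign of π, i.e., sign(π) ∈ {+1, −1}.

Start at x=136: 136 → 58 → 94 → 17 → 125 → 51 → 61 → … (one orbit).
Cycle type of π: 156 + 1; total 2 cycles.
157 − 2 = 155 transpositions; sign(π) = (−1)^155 = -1.

-1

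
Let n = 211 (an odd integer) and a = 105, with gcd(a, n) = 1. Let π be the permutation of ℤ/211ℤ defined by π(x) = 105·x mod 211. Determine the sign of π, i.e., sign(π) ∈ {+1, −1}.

Trace 16: π^k(16) = [16, 203, 4, 209, 1, 105, 53] for k=0..6.
Decompose π into cycles: lengths [105, 105, 1] (3 cycles, including the fixed point 0).
With 3 cycles on 211 points, sign = (−1)^{211−3} = +1.
Check: (105/211) = +1 by Zolotarev.

+1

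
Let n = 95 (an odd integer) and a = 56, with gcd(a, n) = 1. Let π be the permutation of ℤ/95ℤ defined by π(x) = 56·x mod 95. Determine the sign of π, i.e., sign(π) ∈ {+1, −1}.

-1

Trace 1: π^k(1) = [1, 56] for k=0..1.
π_56 has 50 disjoint cycles with lengths [2, 2, 2, 2, 2, 2, 2, 2, 2, 2, 2, 2, 2, 2, 2, 2, 2, 2, 2, 2, 2, 2, 2, 2, 2, 2, 2, 2, 2, 2, 2, 2, 2, 2, 2, 2, 2, 2, 2, 2, 2, 2, 2, 2, 2, 1, 1, 1, 1, 1] on {0,…,94}.
With 50 cycles on 95 points, sign = (−1)^{95−50} = -1.
The Jacobi symbol (56|95) = -1 (Zolotarev) agrees.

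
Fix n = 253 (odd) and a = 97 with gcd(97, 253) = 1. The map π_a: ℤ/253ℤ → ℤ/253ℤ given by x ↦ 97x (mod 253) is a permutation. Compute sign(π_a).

Start at x=60: 60 → 1 → 97 → 48 → 102 → 27 → 89 → … (one orbit).
Decompose π into cycles: lengths [110, 110, 22, 5, 5, 1] (6 cycles, including the fixed point 0).
6 cycles on 253: each ℓ→(−1)^(ℓ−1), product (−1)^247 = -1.
Check: (97/253) = -1 by Zolotarev.

-1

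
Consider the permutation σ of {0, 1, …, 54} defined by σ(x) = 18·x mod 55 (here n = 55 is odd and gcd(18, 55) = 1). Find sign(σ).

+1

Start at x=36: 36 → 43 → 4 → 17 → 31 → 8 → 34 → … (one orbit).
Cycle type of π: 20×2 + 10 + 4 + 1; total 5 cycles.
55 − 5 = 50 transpositions; sign(π) = (−1)^50 = +1.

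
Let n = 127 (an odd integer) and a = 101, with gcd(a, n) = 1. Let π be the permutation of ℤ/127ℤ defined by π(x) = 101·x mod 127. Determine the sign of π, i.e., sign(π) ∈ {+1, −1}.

-1

Trace 54: π^k(54) = [54, 120, 55, 94, 96, 44, 126] for k=0..6.
Cycle type of π: 126 + 1; total 2 cycles.
2 cycles on 127: each ℓ→(−1)^(ℓ−1), product (−1)^125 = -1.
Zolotarev: (101|127) = -1, matching the cycle-count sign.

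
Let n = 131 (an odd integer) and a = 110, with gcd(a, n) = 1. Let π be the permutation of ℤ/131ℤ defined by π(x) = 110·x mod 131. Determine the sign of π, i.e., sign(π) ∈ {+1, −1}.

Trace 127: π^k(127) = [127, 84, 70, 102, 85, 49, 19] for k=0..6.
Cycle type of π: 130 + 1; total 2 cycles.
131 − 2 = 129 transpositions; sign(π) = (−1)^129 = -1.

-1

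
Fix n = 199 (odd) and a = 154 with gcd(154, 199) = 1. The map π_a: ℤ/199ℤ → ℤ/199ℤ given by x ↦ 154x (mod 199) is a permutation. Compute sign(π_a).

Trace 22: π^k(22) = [22, 5, 173, 175, 85, 155, 189] for k=0..6.
Decompose π into cycles: lengths [198, 1] (2 cycles, including the fixed point 0).
199 − 2 = 197 transpositions; sign(π) = (−1)^197 = -1.
(154|199)_J = -1 (Zolotarev's lemma cross-check).

-1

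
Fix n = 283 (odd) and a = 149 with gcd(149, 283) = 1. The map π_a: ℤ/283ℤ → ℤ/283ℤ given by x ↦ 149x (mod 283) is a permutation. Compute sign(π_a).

-1

Trace 86: π^k(86) = [86, 79, 168, 128, 111, 125, 230] for k=0..6.
Decompose π into cycles: lengths [94, 94, 94, 1] (4 cycles, including the fixed point 0).
With 4 cycles on 283 points, sign = (−1)^{283−4} = -1.
(149|283)_J = -1 (Zolotarev's lemma cross-check).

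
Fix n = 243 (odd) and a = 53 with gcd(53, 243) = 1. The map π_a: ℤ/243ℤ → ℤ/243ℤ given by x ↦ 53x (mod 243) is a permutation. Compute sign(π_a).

-1

Trace 80: π^k(80) = [80, 109, 188, 1, 53, 136, 161] for k=0..6.
The orbit structure of x ↦ 53x mod 243: 32 orbits of sizes [18, 18, 18, 18, 18, 18, 18, 18, 18, 6, 6, 6, 6, 6, 6, 6, 6, 6, 2, 2, 2, 2, 2, 2, 2, 2, 2, 2, 2, 2, 2, 1].
n − c = 243 − 32 = 211; sign = (−1)^211 = -1.
Check: (53/243) = -1 by Zolotarev.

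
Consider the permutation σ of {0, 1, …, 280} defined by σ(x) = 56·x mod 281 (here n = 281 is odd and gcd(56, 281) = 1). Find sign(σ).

Trace 1: π^k(1) = [1, 56, 45, 272, 58, 157, 81] for k=0..6.
π_56 has 3 disjoint cycles with lengths [140, 140, 1] on {0,…,280}.
3 cycles on 281: each ℓ→(−1)^(ℓ−1), product (−1)^278 = +1.
Via Zolotarev, sign(π_{56}) = (56|281) = +1.

+1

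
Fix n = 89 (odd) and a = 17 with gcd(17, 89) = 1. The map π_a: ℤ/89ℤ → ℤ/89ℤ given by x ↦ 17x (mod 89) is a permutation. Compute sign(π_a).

+1

Trace 25: π^k(25) = [25, 69, 16, 5, 85, 21, 1] for k=0..6.
Decompose π into cycles: lengths [44, 44, 1] (3 cycles, including the fixed point 0).
3 cycles on 89: each ℓ→(−1)^(ℓ−1), product (−1)^86 = +1.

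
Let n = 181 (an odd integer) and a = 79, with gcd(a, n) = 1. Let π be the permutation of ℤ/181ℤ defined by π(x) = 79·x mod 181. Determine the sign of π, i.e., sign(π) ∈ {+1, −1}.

Start at x=106: 106 → 48 → 172 → 13 → 122 → 45 → 116 → … (one orbit).
π_79 has 3 disjoint cycles with lengths [90, 90, 1] on {0,…,180}.
sign(π) = (−1)^{n − #cycles} = (−1)^{181−3} = (−1)^178 = +1.

+1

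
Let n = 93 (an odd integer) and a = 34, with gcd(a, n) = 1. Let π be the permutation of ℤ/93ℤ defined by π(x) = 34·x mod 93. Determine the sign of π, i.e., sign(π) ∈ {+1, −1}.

Trace 28: π^k(28) = [28, 22, 4, 43, 67, 46, 76] for k=0..6.
Cycle lengths of π_34 on ℤ/93ℤ: [30, 30, 30, 1, 1, 1]; 6 cycles in total.
93 − 6 = 87 transpositions; sign(π) = (−1)^87 = -1.

-1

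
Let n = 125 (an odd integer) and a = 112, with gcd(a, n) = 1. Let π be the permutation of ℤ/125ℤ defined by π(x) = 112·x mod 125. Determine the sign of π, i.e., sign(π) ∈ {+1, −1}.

Start at x=118: 118 → 91 → 67 → 4 → 73 → 51 → 87 → … (one orbit).
4 cycles of lengths [100, 20, 4, 1].
With 4 cycles on 125 points, sign = (−1)^{125−4} = -1.

-1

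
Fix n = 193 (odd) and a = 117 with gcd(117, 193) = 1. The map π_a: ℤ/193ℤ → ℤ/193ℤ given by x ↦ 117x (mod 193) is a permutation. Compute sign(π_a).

Orbit of 42 under x↦117x: [42, 89, 184, 105, 126, 74, 166]… (length divides ord_193(117)).
π_117 has 4 disjoint cycles with lengths [64, 64, 64, 1] on {0,…,192}.
Σ(ℓ_i−1) = 193−4 = 189; sign = (−1)^189 = -1.
Via Zolotarev, sign(π_{117}) = (117|193) = -1.

-1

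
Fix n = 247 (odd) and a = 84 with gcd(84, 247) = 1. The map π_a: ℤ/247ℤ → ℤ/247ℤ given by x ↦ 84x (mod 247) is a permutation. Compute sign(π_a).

Start at x=46: 46 → 159 → 18 → 30 → 50 → 1 → 84 → … (one orbit).
Cycle lengths of π_84 on ℤ/247ℤ: [12, 12, 12, 12, 12, 12, 12, 12, 12, 12, 12, 12, 12, 12, 12, 12, 12, 12, 12, 6, 6, 6, 1]; 23 cycles in total.
247 − 23 = 224 transpositions; sign(π) = (−1)^224 = +1.
Zolotarev: (84|247) = +1, matching the cycle-count sign.

+1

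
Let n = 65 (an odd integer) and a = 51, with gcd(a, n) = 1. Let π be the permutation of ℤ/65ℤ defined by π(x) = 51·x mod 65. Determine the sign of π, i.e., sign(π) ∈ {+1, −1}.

+1

Trace 51: π^k(51) = [51, 1] for k=0..1.
Cycle type of π: 2×30 + 1×5; total 35 cycles.
sign(π) = (−1)^{n − #cycles} = (−1)^{65−35} = (−1)^30 = +1.
(51|65)_J = +1 (Zolotarev's lemma cross-check).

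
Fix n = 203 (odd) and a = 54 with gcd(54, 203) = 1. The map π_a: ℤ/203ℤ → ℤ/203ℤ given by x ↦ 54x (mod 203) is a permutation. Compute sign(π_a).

Start at x=54: 54 → 74 → 139 → 198 → 136 → 36 → 117 → … (one orbit).
The orbit structure of x ↦ 54x mod 203: 10 orbits of sizes [42, 42, 42, 42, 7, 7, 7, 7, 6, 1].
With 10 cycles on 203 points, sign = (−1)^{203−10} = -1.
(54|203)_J = -1 (Zolotarev's lemma cross-check).

-1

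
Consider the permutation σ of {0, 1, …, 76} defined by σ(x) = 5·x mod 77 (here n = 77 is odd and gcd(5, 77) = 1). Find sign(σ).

-1

Start at x=36: 36 → 26 → 53 → 34 → 16 → 3 → 15 → … (one orbit).
Cycle type of π: 30×2 + 6 + 5×2 + 1; total 6 cycles.
6 cycles on 77: each ℓ→(−1)^(ℓ−1), product (−1)^71 = -1.
The Jacobi symbol (5|77) = -1 (Zolotarev) agrees.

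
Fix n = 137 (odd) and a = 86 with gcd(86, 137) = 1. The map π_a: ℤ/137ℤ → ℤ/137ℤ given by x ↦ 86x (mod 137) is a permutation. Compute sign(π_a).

-1

Start at x=6: 6 → 105 → 125 → 64 → 24 → 9 → 89 → … (one orbit).
Cycle lengths of π_86 on ℤ/137ℤ: [136, 1]; 2 cycles in total.
sign(π) = (−1)^{n − #cycles} = (−1)^{137−2} = (−1)^135 = -1.
Check: (86/137) = -1 by Zolotarev.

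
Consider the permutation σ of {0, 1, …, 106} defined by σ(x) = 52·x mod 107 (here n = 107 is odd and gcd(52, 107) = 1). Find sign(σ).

+1

Orbit of 14 under x↦52x: [14, 86, 85, 33, 4, 101, 9]… (length divides ord_107(52)).
Cycle lengths of π_52 on ℤ/107ℤ: [53, 53, 1]; 3 cycles in total.
Σ(ℓ_i−1) = 107−3 = 104; sign = (−1)^104 = +1.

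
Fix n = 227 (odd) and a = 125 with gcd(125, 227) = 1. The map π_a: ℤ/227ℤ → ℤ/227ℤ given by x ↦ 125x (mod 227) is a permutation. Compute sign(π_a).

Trace 31: π^k(31) = [31, 16, 184, 73, 45, 177, 106] for k=0..6.
The orbit structure of x ↦ 125x mod 227: 2 orbits of sizes [226, 1].
Σ(ℓ_i−1) = 227−2 = 225; sign = (−1)^225 = -1.
Check: (125/227) = -1 by Zolotarev.

-1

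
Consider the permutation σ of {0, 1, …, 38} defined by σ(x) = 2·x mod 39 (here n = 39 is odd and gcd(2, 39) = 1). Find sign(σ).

+1

Trace 11: π^k(11) = [11, 22, 5, 10, 20, 1, 2] for k=0..6.
The orbit structure of x ↦ 2x mod 39: 5 orbits of sizes [12, 12, 12, 2, 1].
With 5 cycles on 39 points, sign = (−1)^{39−5} = +1.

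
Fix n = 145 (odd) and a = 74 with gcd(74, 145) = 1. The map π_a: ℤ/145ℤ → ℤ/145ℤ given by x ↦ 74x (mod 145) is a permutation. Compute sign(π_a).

+1

Trace 74: π^k(74) = [74, 111, 94, 141, 139, 136, 59] for k=0..6.
The orbit structure of x ↦ 74x mod 145: 15 orbits of sizes [14, 14, 14, 14, 14, 14, 14, 14, 7, 7, 7, 7, 2, 2, 1].
sign(π) = (−1)^{n − #cycles} = (−1)^{145−15} = (−1)^130 = +1.
Via Zolotarev, sign(π_{74}) = (74|145) = +1.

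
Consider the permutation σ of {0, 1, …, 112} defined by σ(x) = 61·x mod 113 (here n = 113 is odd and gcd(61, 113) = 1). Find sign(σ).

+1

Orbit of 69 under x↦61x: [69, 28, 13, 2, 9, 97, 41]… (length divides ord_113(61)).
Cycle lengths of π_61 on ℤ/113ℤ: [56, 56, 1]; 3 cycles in total.
sign(π) = (−1)^{n − #cycles} = (−1)^{113−3} = (−1)^110 = +1.
Check: (61/113) = +1 by Zolotarev.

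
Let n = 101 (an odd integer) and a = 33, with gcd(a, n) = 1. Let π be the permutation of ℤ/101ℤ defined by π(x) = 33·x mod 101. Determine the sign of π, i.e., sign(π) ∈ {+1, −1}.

Start at x=79: 79 → 82 → 80 → 14 → 58 → 96 → 37 → … (one orbit).
Decompose π into cycles: lengths [50, 50, 1] (3 cycles, including the fixed point 0).
n − c = 101 − 3 = 98; sign = (−1)^98 = +1.

+1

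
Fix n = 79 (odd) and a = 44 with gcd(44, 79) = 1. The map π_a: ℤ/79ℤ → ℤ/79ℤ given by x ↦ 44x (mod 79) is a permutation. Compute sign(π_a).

Start at x=22: 22 → 20 → 11 → 10 → 45 → 5 → 62 → … (one orbit).
3 cycles of lengths [39, 39, 1].
3 cycles on 79: each ℓ→(−1)^(ℓ−1), product (−1)^76 = +1.

+1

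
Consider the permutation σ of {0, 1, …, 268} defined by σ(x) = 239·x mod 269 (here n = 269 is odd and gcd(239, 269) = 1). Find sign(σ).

+1

Orbit of 265 under x↦239x: [265, 120, 166, 131, 105, 78, 81]… (length divides ord_269(239)).
π_239 has 5 disjoint cycles with lengths [67, 67, 67, 67, 1] on {0,…,268}.
n − c = 269 − 5 = 264; sign = (−1)^264 = +1.
(239|269)_J = +1 (Zolotarev's lemma cross-check).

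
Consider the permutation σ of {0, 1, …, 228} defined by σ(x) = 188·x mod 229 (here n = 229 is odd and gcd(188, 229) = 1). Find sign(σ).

Orbit of 227 under x↦188x: [227, 82, 73, 213, 198, 126, 101]… (length divides ord_229(188)).
The orbit structure of x ↦ 188x mod 229: 2 orbits of sizes [228, 1].
With 2 cycles on 229 points, sign = (−1)^{229−2} = -1.

-1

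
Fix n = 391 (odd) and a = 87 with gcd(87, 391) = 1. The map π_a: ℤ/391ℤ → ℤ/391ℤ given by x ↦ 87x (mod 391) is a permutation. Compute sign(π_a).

+1

Orbit of 55 under x↦87x: [55, 93, 271, 117, 13, 349, 256]… (length divides ord_391(87)).
The orbit structure of x ↦ 87x mod 391: 9 orbits of sizes [88, 88, 88, 88, 11, 11, 8, 8, 1].
With 9 cycles on 391 points, sign = (−1)^{391−9} = +1.
Check: (87/391) = +1 by Zolotarev.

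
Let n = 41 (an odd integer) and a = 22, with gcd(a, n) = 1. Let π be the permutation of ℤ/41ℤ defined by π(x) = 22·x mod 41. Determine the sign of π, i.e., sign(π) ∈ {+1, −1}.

Orbit of 30 under x↦22x: [30, 4, 6, 9, 34, 10, 15]… (length divides ord_41(22)).
Cycle lengths of π_22 on ℤ/41ℤ: [40, 1]; 2 cycles in total.
2 cycles on 41: each ℓ→(−1)^(ℓ−1), product (−1)^39 = -1.

-1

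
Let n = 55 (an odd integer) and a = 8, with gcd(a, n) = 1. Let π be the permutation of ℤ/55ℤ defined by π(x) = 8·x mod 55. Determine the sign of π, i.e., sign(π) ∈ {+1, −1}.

+1

Orbit of 26 under x↦8x: [26, 43, 14, 2, 16, 18, 34]… (length divides ord_55(8)).
Cycle type of π: 20×2 + 10 + 4 + 1; total 5 cycles.
sign(π) = (−1)^{n − #cycles} = (−1)^{55−5} = (−1)^50 = +1.
Zolotarev: (8|55) = +1, matching the cycle-count sign.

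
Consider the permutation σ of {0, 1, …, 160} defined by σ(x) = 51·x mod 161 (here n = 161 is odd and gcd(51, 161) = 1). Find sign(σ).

-1

Orbit of 113 under x↦51x: [113, 128, 88, 141, 107, 144, 99]… (length divides ord_161(51)).
The orbit structure of x ↦ 51x mod 161: 6 orbits of sizes [66, 66, 22, 3, 3, 1].
6 cycles on 161: each ℓ→(−1)^(ℓ−1), product (−1)^155 = -1.
The Jacobi symbol (51|161) = -1 (Zolotarev) agrees.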